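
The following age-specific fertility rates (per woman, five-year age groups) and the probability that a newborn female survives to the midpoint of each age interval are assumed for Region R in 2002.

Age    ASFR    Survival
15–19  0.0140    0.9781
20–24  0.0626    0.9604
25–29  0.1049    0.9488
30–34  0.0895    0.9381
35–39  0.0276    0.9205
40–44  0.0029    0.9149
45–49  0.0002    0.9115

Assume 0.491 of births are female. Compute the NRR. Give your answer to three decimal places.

Proportion female at birth = 0.491.
Survival-weighted fertility by age (5·fₓ·Sₓ):
  15–19: 5 × 0.0140 × 0.9781 = 0.06847
  20–24: 5 × 0.0626 × 0.9604 = 0.30061
  25–29: 5 × 0.1049 × 0.9488 = 0.49765
  30–34: 5 × 0.0895 × 0.9381 = 0.41980
  35–39: 5 × 0.0276 × 0.9205 = 0.12703
  40–44: 5 × 0.0029 × 0.9149 = 0.01327
  45–49: 5 × 0.0002 × 0.9115 = 0.00091
Sum = 1.42774
NRR = 0.491 × 1.42774 = 0.70102

0.701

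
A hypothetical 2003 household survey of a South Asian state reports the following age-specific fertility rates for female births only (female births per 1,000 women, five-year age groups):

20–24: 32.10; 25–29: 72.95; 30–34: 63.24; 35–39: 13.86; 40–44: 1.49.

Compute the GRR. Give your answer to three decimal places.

0.918

Sum of female ASFRs = 32.10 + 72.95 + 63.24 + 13.86 + 1.49 = 183.64
GRR = 5 × 183.64 / 1000 = 0.9182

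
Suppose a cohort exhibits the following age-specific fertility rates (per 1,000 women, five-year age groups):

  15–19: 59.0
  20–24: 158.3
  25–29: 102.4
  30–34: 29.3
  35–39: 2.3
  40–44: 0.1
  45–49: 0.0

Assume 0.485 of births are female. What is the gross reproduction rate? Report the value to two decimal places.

0.85

Proportion female at birth = 0.485.
Sum of ASFRs = 59.0 + 158.3 + 102.4 + 29.3 + 2.3 + 0.1 + 0.0 = 351.4
TFR = 5 × 351.4 / 1000 = 1.757
GRR = 0.485 × 1.757 = 0.85215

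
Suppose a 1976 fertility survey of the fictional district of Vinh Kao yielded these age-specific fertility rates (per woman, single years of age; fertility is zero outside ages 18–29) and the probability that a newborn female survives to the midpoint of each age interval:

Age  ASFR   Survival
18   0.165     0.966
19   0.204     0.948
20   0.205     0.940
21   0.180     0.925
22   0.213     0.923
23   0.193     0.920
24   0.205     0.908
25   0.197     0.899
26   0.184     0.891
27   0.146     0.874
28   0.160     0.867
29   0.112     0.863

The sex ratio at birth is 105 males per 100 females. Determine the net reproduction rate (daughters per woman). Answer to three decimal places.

0.964

Proportion female at birth = 100 / (100 + 105) = 0.48780.
Survival-weighted fertility by age (1·fₓ·Sₓ):
  18: 1 × 0.165 × 0.966 = 0.15939
  19: 1 × 0.204 × 0.948 = 0.19339
  20: 1 × 0.205 × 0.940 = 0.19270
  21: 1 × 0.180 × 0.925 = 0.16650
  22: 1 × 0.213 × 0.923 = 0.19660
  23: 1 × 0.193 × 0.920 = 0.17756
  24: 1 × 0.205 × 0.908 = 0.18614
  25: 1 × 0.197 × 0.899 = 0.17710
  26: 1 × 0.184 × 0.891 = 0.16394
  27: 1 × 0.146 × 0.874 = 0.12760
  28: 1 × 0.160 × 0.867 = 0.13872
  29: 1 × 0.112 × 0.863 = 0.09666
Sum = 1.97630
NRR = 0.48780 × 1.97630 = 0.96404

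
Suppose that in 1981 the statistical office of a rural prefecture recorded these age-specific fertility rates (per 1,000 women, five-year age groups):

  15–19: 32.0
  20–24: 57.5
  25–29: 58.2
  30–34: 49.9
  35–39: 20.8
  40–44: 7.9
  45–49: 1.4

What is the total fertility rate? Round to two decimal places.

Sum of ASFRs = 32.0 + 57.5 + 58.2 + 49.9 + 20.8 + 7.9 + 1.4 = 227.7
TFR = 5 × 227.7 / 1000 = 1.1385

1.14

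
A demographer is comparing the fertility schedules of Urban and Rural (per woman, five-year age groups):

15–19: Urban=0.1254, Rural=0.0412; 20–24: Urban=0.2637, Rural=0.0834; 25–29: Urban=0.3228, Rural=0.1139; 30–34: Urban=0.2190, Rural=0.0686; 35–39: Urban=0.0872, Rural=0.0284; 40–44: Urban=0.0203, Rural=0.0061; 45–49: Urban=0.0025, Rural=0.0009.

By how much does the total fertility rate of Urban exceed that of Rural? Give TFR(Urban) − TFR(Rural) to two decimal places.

3.49

Urban:
  Sum of ASFRs = 0.1254 + 0.2637 + 0.3228 + 0.2190 + 0.0872 + 0.0203 + 0.0025 = 1.0409
  TFR = 5 × 1.0409 = 5.2045
Rural:
  Sum of ASFRs = 0.0412 + 0.0834 + 0.1139 + 0.0686 + 0.0284 + 0.0061 + 0.0009 = 0.3425
  TFR = 5 × 0.3425 = 1.7125
Difference = 5.2045 − 1.7125 = 3.492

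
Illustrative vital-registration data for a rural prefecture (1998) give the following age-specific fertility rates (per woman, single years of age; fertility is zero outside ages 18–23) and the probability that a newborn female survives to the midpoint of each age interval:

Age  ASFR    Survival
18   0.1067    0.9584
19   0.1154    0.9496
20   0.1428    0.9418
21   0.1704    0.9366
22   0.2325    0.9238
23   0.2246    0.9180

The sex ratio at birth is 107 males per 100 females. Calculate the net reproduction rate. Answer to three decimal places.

0.448

Proportion female at birth = 100 / (100 + 107) = 0.48309.
Weighting each age-specific rate by interval width and survival:
  18: 1 × 0.1067 × 0.9584 = 0.10226
  19: 1 × 0.1154 × 0.9496 = 0.10958
  20: 1 × 0.1428 × 0.9418 = 0.13449
  21: 1 × 0.1704 × 0.9366 = 0.15960
  22: 1 × 0.2325 × 0.9238 = 0.21478
  23: 1 × 0.2246 × 0.9180 = 0.20618
Sum = 0.92689
NRR = 0.48309 × 0.92689 = 0.44777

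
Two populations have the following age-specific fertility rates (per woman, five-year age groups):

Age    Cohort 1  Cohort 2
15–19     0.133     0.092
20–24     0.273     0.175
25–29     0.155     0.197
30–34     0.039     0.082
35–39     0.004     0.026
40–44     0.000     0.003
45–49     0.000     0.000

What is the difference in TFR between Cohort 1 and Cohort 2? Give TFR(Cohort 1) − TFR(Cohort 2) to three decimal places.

Cohort 1:
  Sum of ASFRs = 0.133 + 0.273 + 0.155 + 0.039 + 0.004 + 0.000 + 0.000 = 0.604
  TFR = 5 × 0.604 = 3.02
Cohort 2:
  Sum of ASFRs = 0.092 + 0.175 + 0.197 + 0.082 + 0.026 + 0.003 + 0.000 = 0.575
  TFR = 5 × 0.575 = 2.875
Difference = 3.02 − 2.875 = 0.145

0.145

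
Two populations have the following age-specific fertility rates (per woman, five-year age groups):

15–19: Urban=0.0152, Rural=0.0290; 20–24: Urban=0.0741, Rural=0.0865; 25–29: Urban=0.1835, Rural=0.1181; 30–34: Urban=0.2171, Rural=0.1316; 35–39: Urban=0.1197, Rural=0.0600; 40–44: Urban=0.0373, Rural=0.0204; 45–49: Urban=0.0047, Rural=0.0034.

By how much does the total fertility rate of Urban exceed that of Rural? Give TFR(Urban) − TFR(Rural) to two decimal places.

Urban:
  Sum of ASFRs = 0.0152 + 0.0741 + 0.1835 + 0.2171 + 0.1197 + 0.0373 + 0.0047 = 0.6516
  TFR = 5 × 0.6516 = 3.258
Rural:
  Sum of ASFRs = 0.0290 + 0.0865 + 0.1181 + 0.1316 + 0.0600 + 0.0204 + 0.0034 = 0.4490
  TFR = 5 × 0.4490 = 2.245
Difference = 3.258 − 2.245 = 1.013

1.01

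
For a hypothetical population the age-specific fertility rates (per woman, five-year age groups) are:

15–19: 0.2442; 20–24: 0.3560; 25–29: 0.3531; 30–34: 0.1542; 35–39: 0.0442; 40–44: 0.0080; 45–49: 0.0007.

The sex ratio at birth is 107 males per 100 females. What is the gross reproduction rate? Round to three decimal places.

2.803

Proportion female at birth = 100 / (100 + 107) = 0.48309.
Sum of ASFRs = 0.2442 + 0.3560 + 0.3531 + 0.1542 + 0.0442 + 0.0080 + 0.0007 = 1.1604
TFR = 5 × 1.1604 = 5.802
GRR = 0.48309 × 5.802 = 2.80289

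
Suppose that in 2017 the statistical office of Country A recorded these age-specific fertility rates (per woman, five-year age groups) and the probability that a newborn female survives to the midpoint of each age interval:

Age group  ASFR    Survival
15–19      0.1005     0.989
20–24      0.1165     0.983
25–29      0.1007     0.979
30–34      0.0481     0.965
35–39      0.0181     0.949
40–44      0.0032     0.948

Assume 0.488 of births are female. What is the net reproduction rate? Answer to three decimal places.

Proportion female at birth = 0.488.
Per-age-group product (5 × ASFR × survival probability):
  15–19: 5 × 0.1005 × 0.989 = 0.49697
  20–24: 5 × 0.1165 × 0.983 = 0.57260
  25–29: 5 × 0.1007 × 0.979 = 0.49293
  30–34: 5 × 0.0481 × 0.965 = 0.23208
  35–39: 5 × 0.0181 × 0.949 = 0.08588
  40–44: 5 × 0.0032 × 0.948 = 0.01517
Sum = 1.89563
NRR = 0.488 × 1.89563 = 0.92507

0.925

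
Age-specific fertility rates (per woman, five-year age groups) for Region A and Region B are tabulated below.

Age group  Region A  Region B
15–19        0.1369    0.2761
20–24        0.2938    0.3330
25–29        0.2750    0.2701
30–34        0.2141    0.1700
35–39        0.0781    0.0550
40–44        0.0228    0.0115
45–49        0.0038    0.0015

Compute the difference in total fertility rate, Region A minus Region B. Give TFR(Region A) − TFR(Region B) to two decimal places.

Region A:
  Sum of ASFRs = 0.1369 + 0.2938 + 0.2750 + 0.2141 + 0.0781 + 0.0228 + 0.0038 = 1.0245
  TFR = 5 × 1.0245 = 5.1225
Region B:
  Sum of ASFRs = 0.2761 + 0.3330 + 0.2701 + 0.1700 + 0.0550 + 0.0115 + 0.0015 = 1.1172
  TFR = 5 × 1.1172 = 5.586
Difference = 5.1225 − 5.586 = -0.4635

-0.46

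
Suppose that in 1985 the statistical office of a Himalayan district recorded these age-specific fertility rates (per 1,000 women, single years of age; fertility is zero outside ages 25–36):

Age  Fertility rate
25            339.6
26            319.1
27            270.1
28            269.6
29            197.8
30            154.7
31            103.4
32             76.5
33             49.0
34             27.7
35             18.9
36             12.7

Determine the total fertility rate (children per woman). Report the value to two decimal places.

Sum of ASFRs = 339.6 + 319.1 + 270.1 + 269.6 + 197.8 + 154.7 + 103.4 + 76.5 + 49.0 + 27.7 + 18.9 + 12.7 = 1839.1
TFR = 1839.1 / 1000 = 1.8391

1.84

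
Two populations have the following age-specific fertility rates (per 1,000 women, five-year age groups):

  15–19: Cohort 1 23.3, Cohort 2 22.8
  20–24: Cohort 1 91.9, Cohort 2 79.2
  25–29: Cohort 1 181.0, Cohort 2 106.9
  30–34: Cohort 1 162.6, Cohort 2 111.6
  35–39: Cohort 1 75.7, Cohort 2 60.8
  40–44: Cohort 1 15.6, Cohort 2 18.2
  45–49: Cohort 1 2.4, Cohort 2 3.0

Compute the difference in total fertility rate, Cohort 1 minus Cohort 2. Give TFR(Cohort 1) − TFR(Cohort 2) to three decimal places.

Cohort 1:
  Sum of ASFRs = 23.3 + 91.9 + 181.0 + 162.6 + 75.7 + 15.6 + 2.4 = 552.5
  TFR = 5 × 552.5 / 1000 = 2.7625
Cohort 2:
  Sum of ASFRs = 22.8 + 79.2 + 106.9 + 111.6 + 60.8 + 18.2 + 3.0 = 402.5
  TFR = 5 × 402.5 / 1000 = 2.0125
Difference = 2.7625 − 2.0125 = 0.75

0.750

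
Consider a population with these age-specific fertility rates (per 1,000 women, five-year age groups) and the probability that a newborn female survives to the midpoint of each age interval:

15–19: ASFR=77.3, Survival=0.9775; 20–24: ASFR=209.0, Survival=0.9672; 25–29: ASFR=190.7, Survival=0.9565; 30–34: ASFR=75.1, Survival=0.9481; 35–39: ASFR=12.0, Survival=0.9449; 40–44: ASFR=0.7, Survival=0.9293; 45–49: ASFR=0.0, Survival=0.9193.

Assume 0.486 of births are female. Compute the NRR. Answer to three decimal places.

1.320

Proportion female at birth = 0.486.
Per-age-group product (5 × ASFR × survival probability):
  15–19: 5 × 77.3/1000 × 0.9775 = 0.37780
  20–24: 5 × 209.0/1000 × 0.9672 = 1.01072
  25–29: 5 × 190.7/1000 × 0.9565 = 0.91202
  30–34: 5 × 75.1/1000 × 0.9481 = 0.35601
  35–39: 5 × 12.0/1000 × 0.9449 = 0.05669
  40–44: 5 × 0.7/1000 × 0.9293 = 0.00325
  45–49: 5 × 0.0/1000 × 0.9193 = 0.00000
Sum = 2.71649
NRR = 0.486 × 2.71649 = 1.32021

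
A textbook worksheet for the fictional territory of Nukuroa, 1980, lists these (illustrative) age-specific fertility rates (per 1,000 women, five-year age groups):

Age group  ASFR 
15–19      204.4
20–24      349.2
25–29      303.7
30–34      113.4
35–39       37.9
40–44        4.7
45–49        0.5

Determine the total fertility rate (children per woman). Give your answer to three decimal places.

5.069

Sum of ASFRs = 204.4 + 349.2 + 303.7 + 113.4 + 37.9 + 4.7 + 0.5 = 1013.8
TFR = 5 × 1013.8 / 1000 = 5.069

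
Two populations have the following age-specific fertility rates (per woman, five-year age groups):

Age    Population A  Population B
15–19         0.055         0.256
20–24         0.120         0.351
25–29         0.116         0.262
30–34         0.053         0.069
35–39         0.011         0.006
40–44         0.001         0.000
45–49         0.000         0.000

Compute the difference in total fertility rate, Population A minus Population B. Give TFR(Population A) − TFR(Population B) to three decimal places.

-2.940

Population A:
  Sum of ASFRs = 0.055 + 0.120 + 0.116 + 0.053 + 0.011 + 0.001 + 0.000 = 0.356
  TFR = 5 × 0.356 = 1.78
Population B:
  Sum of ASFRs = 0.256 + 0.351 + 0.262 + 0.069 + 0.006 + 0.000 + 0.000 = 0.944
  TFR = 5 × 0.944 = 4.72
Difference = 1.78 − 4.72 = -2.94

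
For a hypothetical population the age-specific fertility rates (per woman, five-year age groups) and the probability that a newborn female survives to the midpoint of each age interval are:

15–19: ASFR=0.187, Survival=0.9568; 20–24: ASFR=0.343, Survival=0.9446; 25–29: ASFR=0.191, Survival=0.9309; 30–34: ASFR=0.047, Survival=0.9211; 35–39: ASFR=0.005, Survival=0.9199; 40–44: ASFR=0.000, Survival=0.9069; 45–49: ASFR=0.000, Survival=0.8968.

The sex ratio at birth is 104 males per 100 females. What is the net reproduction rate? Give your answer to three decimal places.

Proportion female at birth = 100 / (100 + 104) = 0.49020.
Weighting each age-specific rate by interval width and survival:
  15–19: 5 × 0.187 × 0.9568 = 0.89461
  20–24: 5 × 0.343 × 0.9446 = 1.61999
  25–29: 5 × 0.191 × 0.9309 = 0.88901
  30–34: 5 × 0.047 × 0.9211 = 0.21646
  35–39: 5 × 0.005 × 0.9199 = 0.02300
  40–44: 5 × 0.000 × 0.9069 = 0.00000
  45–49: 5 × 0.000 × 0.8968 = 0.00000
Sum = 3.64307
NRR = 0.49020 × 3.64307 = 1.78583

1.786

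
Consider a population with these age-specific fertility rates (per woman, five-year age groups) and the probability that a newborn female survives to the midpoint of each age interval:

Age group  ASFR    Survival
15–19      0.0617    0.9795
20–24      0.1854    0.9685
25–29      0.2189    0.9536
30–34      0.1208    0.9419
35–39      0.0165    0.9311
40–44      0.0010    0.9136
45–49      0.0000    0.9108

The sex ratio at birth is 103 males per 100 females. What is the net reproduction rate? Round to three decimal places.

1.426

Proportion female at birth = 100 / (100 + 103) = 0.49261.
Survival-weighted fertility by age (5·fₓ·Sₓ):
  15–19: 5 × 0.0617 × 0.9795 = 0.30218
  20–24: 5 × 0.1854 × 0.9685 = 0.89780
  25–29: 5 × 0.2189 × 0.9536 = 1.04372
  30–34: 5 × 0.1208 × 0.9419 = 0.56891
  35–39: 5 × 0.0165 × 0.9311 = 0.07682
  40–44: 5 × 0.0010 × 0.9136 = 0.00457
  45–49: 5 × 0.0000 × 0.9108 = 0.00000
Sum = 2.89400
NRR = 0.49261 × 2.89400 = 1.42561
An NRR exceeding 1 indicates intrinsic growth under these rates.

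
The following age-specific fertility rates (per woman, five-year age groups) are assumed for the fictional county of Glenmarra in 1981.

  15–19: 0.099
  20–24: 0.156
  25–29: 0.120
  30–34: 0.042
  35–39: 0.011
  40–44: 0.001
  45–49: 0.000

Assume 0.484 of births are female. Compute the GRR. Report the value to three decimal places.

1.038

Proportion female at birth = 0.484.
Sum of ASFRs = 0.099 + 0.156 + 0.120 + 0.042 + 0.011 + 0.001 + 0.000 = 0.429
TFR = 5 × 0.429 = 2.145
GRR = 0.484 × 2.145 = 1.03818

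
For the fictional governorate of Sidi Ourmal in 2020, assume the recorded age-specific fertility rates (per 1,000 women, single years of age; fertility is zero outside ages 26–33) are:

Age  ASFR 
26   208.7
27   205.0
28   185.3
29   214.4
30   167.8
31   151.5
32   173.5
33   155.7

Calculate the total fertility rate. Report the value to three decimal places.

Sum of ASFRs = 208.7 + 205.0 + 185.3 + 214.4 + 167.8 + 151.5 + 173.5 + 155.7 = 1461.9
TFR = 1461.9 / 1000 = 1.4619

1.462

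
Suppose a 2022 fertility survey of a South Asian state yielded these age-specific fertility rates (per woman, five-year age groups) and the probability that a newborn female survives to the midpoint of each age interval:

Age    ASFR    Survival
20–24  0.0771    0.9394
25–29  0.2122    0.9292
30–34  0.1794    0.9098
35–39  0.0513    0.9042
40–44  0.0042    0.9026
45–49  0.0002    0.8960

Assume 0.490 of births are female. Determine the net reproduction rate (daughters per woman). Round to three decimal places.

Proportion female at birth = 0.490.
Survival-weighted fertility by age (5·fₓ·Sₓ):
  20–24: 5 × 0.0771 × 0.9394 = 0.36214
  25–29: 5 × 0.2122 × 0.9292 = 0.98588
  30–34: 5 × 0.1794 × 0.9098 = 0.81609
  35–39: 5 × 0.0513 × 0.9042 = 0.23193
  40–44: 5 × 0.0042 × 0.9026 = 0.01895
  45–49: 5 × 0.0002 × 0.8960 = 0.00090
Sum = 2.41589
NRR = 0.490 × 2.41589 = 1.18379
With NRR above 1 the population is above replacement fertility.

1.184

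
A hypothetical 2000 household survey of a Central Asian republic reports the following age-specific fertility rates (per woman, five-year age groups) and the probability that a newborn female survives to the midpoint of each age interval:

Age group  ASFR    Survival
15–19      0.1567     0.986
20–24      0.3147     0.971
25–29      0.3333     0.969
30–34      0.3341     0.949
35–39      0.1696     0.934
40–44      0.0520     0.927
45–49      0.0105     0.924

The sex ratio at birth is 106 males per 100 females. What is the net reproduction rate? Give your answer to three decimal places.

3.195

Proportion female at birth = 100 / (100 + 106) = 0.48544.
Weighting each age-specific rate by interval width and survival:
  15–19: 5 × 0.1567 × 0.986 = 0.77253
  20–24: 5 × 0.3147 × 0.971 = 1.52787
  25–29: 5 × 0.3333 × 0.969 = 1.61484
  30–34: 5 × 0.3341 × 0.949 = 1.58530
  35–39: 5 × 0.1696 × 0.934 = 0.79203
  40–44: 5 × 0.0520 × 0.927 = 0.24102
  45–49: 5 × 0.0105 × 0.924 = 0.04851
Sum = 6.58210
NRR = 0.48544 × 6.58210 = 3.19521
An NRR exceeding 1 indicates intrinsic growth under these rates.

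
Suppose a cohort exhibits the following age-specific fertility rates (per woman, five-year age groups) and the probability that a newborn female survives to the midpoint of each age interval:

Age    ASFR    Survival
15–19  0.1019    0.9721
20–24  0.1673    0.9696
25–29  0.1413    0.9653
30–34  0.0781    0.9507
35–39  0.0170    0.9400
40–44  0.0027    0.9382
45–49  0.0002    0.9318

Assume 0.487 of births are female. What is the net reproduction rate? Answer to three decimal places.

1.195

Proportion female at birth = 0.487.
Each age group contributes 5 × ASFR × survival:
  15–19: 5 × 0.1019 × 0.9721 = 0.49528
  20–24: 5 × 0.1673 × 0.9696 = 0.81107
  25–29: 5 × 0.1413 × 0.9653 = 0.68198
  30–34: 5 × 0.0781 × 0.9507 = 0.37125
  35–39: 5 × 0.0170 × 0.9400 = 0.07990
  40–44: 5 × 0.0027 × 0.9382 = 0.01267
  45–49: 5 × 0.0002 × 0.9318 = 0.00093
Sum = 2.45308
NRR = 0.487 × 2.45308 = 1.19465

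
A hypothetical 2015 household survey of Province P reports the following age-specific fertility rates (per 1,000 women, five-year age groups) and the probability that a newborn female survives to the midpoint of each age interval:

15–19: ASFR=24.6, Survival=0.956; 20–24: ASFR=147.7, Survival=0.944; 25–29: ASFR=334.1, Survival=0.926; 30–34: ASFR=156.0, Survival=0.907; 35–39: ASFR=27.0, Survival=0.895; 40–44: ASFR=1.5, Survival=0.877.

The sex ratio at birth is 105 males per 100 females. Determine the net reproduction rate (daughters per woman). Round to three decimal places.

1.559

Proportion female at birth = 100 / (100 + 105) = 0.48780.
Weighting each age-specific rate by interval width and survival:
  15–19: 5 × 24.6/1000 × 0.956 = 0.11759
  20–24: 5 × 147.7/1000 × 0.944 = 0.69714
  25–29: 5 × 334.1/1000 × 0.926 = 1.54688
  30–34: 5 × 156.0/1000 × 0.907 = 0.70746
  35–39: 5 × 27.0/1000 × 0.895 = 0.12083
  40–44: 5 × 1.5/1000 × 0.877 = 0.00658
Sum = 3.19648
NRR = 0.48780 × 3.19648 = 1.55924
An NRR exceeding 1 indicates intrinsic growth under these rates.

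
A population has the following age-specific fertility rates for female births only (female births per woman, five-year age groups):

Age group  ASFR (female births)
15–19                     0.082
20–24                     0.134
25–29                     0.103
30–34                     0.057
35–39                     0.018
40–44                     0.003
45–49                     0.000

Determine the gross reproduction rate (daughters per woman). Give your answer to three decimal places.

1.985

Sum of female ASFRs = 0.082 + 0.134 + 0.103 + 0.057 + 0.018 + 0.003 + 0.000 = 0.397
GRR = 5 × 0.397 = 1.985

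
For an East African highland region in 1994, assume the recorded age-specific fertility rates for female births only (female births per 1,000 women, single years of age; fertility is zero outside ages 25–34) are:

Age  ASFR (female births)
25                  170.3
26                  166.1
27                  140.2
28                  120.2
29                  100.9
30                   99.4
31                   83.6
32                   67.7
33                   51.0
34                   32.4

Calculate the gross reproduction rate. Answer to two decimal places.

Sum of female ASFRs = 170.3 + 166.1 + 140.2 + 120.2 + 100.9 + 99.4 + 83.6 + 67.7 + 51.0 + 32.4 = 1031.8
GRR = 1031.8 / 1000 = 1.0318

1.03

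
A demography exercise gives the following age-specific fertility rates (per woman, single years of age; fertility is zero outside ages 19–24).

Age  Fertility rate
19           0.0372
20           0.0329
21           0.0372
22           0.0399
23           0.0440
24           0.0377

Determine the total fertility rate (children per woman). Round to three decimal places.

Sum of ASFRs = 0.0372 + 0.0329 + 0.0372 + 0.0399 + 0.0440 + 0.0377 = 0.2289
TFR = 0.2289

0.229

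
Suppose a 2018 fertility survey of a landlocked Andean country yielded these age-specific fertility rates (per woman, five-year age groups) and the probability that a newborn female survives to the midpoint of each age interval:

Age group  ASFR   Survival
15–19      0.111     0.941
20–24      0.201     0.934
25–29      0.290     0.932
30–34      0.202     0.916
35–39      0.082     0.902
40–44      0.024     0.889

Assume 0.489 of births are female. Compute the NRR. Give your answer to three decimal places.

2.061

Proportion female at birth = 0.489.
Per-age-group product (5 × ASFR × survival probability):
  15–19: 5 × 0.111 × 0.941 = 0.52226
  20–24: 5 × 0.201 × 0.934 = 0.93867
  25–29: 5 × 0.290 × 0.932 = 1.35140
  30–34: 5 × 0.202 × 0.916 = 0.92516
  35–39: 5 × 0.082 × 0.902 = 0.36982
  40–44: 5 × 0.024 × 0.889 = 0.10668
Sum = 4.21399
NRR = 0.489 × 4.21399 = 2.06064
NRR > 1, so each generation more than replaces itself.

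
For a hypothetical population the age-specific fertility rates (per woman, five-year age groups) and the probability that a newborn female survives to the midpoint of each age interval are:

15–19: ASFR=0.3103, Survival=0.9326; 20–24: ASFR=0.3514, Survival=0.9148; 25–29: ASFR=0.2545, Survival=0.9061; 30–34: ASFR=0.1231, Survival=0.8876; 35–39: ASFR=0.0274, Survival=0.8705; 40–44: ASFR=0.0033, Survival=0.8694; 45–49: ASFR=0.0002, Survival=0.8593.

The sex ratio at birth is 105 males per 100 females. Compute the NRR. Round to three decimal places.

Proportion female at birth = 100 / (100 + 105) = 0.48780.
Survival-weighted fertility by age (5·fₓ·Sₓ):
  15–19: 5 × 0.3103 × 0.9326 = 1.44693
  20–24: 5 × 0.3514 × 0.9148 = 1.60730
  25–29: 5 × 0.2545 × 0.9061 = 1.15301
  30–34: 5 × 0.1231 × 0.8876 = 0.54632
  35–39: 5 × 0.0274 × 0.8705 = 0.11926
  40–44: 5 × 0.0033 × 0.8694 = 0.01435
  45–49: 5 × 0.0002 × 0.8593 = 0.00086
Sum = 4.88803
NRR = 0.48780 × 4.88803 = 2.38438

2.384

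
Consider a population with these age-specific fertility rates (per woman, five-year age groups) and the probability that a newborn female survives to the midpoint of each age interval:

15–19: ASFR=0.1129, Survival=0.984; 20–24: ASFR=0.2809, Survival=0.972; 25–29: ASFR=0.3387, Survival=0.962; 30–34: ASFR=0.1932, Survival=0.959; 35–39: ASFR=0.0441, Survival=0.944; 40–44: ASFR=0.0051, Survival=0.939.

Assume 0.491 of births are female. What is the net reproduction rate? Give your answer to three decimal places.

2.312

Proportion female at birth = 0.491.
Survival-weighted fertility by age (5·fₓ·Sₓ):
  15–19: 5 × 0.1129 × 0.984 = 0.55547
  20–24: 5 × 0.2809 × 0.972 = 1.36517
  25–29: 5 × 0.3387 × 0.962 = 1.62915
  30–34: 5 × 0.1932 × 0.959 = 0.92639
  35–39: 5 × 0.0441 × 0.944 = 0.20815
  40–44: 5 × 0.0051 × 0.939 = 0.02394
Sum = 4.70827
NRR = 0.491 × 4.70827 = 2.31176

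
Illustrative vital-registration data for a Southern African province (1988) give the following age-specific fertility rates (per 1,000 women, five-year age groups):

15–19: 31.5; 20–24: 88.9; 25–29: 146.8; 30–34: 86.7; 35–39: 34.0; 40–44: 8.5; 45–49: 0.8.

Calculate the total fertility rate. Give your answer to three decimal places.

Sum of ASFRs = 31.5 + 88.9 + 146.8 + 86.7 + 34.0 + 8.5 + 0.8 = 397.2
TFR = 5 × 397.2 / 1000 = 1.986

1.986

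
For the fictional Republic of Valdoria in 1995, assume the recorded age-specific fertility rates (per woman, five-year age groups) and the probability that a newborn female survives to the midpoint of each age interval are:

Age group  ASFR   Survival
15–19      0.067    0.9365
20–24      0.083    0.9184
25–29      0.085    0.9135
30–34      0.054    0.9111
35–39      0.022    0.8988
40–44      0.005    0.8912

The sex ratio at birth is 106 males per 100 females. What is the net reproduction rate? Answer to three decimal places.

0.704

Proportion female at birth = 100 / (100 + 106) = 0.48544.
Survival-weighted fertility by age (5·fₓ·Sₓ):
  15–19: 5 × 0.067 × 0.9365 = 0.31373
  20–24: 5 × 0.083 × 0.9184 = 0.38114
  25–29: 5 × 0.085 × 0.9135 = 0.38824
  30–34: 5 × 0.054 × 0.9111 = 0.24600
  35–39: 5 × 0.022 × 0.8988 = 0.09887
  40–44: 5 × 0.005 × 0.8912 = 0.02228
Sum = 1.45026
NRR = 0.48544 × 1.45026 = 0.70401
NRR < 1, so the cohort does not fully replace itself.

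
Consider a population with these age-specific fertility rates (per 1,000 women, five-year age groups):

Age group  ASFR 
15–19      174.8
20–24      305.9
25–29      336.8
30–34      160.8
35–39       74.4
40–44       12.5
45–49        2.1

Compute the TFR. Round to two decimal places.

Sum of ASFRs = 174.8 + 305.9 + 336.8 + 160.8 + 74.4 + 12.5 + 2.1 = 1067.3
TFR = 5 × 1067.3 / 1000 = 5.3365

5.34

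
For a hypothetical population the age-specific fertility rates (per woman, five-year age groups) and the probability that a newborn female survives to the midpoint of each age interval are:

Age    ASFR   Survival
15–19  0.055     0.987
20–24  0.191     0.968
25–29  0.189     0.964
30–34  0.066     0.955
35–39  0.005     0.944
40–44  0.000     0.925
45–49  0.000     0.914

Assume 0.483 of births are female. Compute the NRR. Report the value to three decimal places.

Proportion female at birth = 0.483.
Survival-weighted fertility by age (5·fₓ·Sₓ):
  15–19: 5 × 0.055 × 0.987 = 0.27143
  20–24: 5 × 0.191 × 0.968 = 0.92444
  25–29: 5 × 0.189 × 0.964 = 0.91098
  30–34: 5 × 0.066 × 0.955 = 0.31515
  35–39: 5 × 0.005 × 0.944 = 0.02360
  40–44: 5 × 0.000 × 0.925 = 0.00000
  45–49: 5 × 0.000 × 0.914 = 0.00000
Sum = 2.44560
NRR = 0.483 × 2.44560 = 1.18122

1.181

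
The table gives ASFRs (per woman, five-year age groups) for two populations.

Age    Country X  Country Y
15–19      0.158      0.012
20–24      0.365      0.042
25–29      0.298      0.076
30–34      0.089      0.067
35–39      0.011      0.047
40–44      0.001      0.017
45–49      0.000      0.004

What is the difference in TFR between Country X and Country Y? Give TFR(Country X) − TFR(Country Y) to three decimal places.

3.285

Country X:
  Sum of ASFRs = 0.158 + 0.365 + 0.298 + 0.089 + 0.011 + 0.001 + 0.000 = 0.922
  TFR = 5 × 0.922 = 4.61
Country Y:
  Sum of ASFRs = 0.012 + 0.042 + 0.076 + 0.067 + 0.047 + 0.017 + 0.004 = 0.265
  TFR = 5 × 0.265 = 1.325
Difference = 4.61 − 1.325 = 3.285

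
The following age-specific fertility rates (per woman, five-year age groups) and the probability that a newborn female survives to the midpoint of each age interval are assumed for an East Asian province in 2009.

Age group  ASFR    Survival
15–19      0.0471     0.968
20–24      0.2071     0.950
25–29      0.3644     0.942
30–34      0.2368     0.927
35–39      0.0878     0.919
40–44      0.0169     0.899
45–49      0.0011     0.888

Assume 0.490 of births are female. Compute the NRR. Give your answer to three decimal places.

2.210

Proportion female at birth = 0.490.
Each age group contributes 5 × ASFR × survival:
  15–19: 5 × 0.0471 × 0.968 = 0.22796
  20–24: 5 × 0.2071 × 0.950 = 0.98373
  25–29: 5 × 0.3644 × 0.942 = 1.71632
  30–34: 5 × 0.2368 × 0.927 = 1.09757
  35–39: 5 × 0.0878 × 0.919 = 0.40344
  40–44: 5 × 0.0169 × 0.899 = 0.07597
  45–49: 5 × 0.0011 × 0.888 = 0.00488
Sum = 4.50987
NRR = 0.490 × 4.50987 = 2.20984
With NRR above 1 the population is above replacement fertility.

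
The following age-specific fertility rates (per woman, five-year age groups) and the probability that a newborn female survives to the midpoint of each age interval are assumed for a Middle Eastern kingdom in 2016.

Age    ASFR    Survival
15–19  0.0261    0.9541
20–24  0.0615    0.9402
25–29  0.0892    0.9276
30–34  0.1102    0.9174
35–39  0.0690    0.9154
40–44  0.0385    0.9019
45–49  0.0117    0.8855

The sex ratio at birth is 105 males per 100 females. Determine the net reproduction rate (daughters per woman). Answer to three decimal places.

0.914

Proportion female at birth = 100 / (100 + 105) = 0.48780.
Per-age-group product (5 × ASFR × survival probability):
  15–19: 5 × 0.0261 × 0.9541 = 0.12451
  20–24: 5 × 0.0615 × 0.9402 = 0.28911
  25–29: 5 × 0.0892 × 0.9276 = 0.41371
  30–34: 5 × 0.1102 × 0.9174 = 0.50549
  35–39: 5 × 0.0690 × 0.9154 = 0.31581
  40–44: 5 × 0.0385 × 0.9019 = 0.17362
  45–49: 5 × 0.0117 × 0.8855 = 0.05180
Sum = 1.87405
NRR = 0.48780 × 1.87405 = 0.91416
NRR < 1, so the cohort does not fully replace itself.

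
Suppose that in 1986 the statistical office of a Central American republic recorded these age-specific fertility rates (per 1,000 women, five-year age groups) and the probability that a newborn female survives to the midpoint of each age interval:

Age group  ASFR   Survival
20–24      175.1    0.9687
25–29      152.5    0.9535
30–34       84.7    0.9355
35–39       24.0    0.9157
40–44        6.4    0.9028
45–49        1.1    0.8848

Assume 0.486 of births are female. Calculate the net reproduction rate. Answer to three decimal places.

Proportion female at birth = 0.486.
Each age group contributes 5 × ASFR × survival:
  20–24: 5 × 175.1/1000 × 0.9687 = 0.84810
  25–29: 5 × 152.5/1000 × 0.9535 = 0.72704
  30–34: 5 × 84.7/1000 × 0.9355 = 0.39618
  35–39: 5 × 24.0/1000 × 0.9157 = 0.10988
  40–44: 5 × 6.4/1000 × 0.9028 = 0.02889
  45–49: 5 × 1.1/1000 × 0.8848 = 0.00487
Sum = 2.11496
NRR = 0.486 × 2.11496 = 1.02787

1.028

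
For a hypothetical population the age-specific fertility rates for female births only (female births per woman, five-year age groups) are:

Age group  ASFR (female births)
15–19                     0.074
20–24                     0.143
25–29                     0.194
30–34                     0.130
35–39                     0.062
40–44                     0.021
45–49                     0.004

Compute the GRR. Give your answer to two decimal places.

Sum of female ASFRs = 0.074 + 0.143 + 0.194 + 0.130 + 0.062 + 0.021 + 0.004 = 0.628
GRR = 5 × 0.628 = 3.14

3.14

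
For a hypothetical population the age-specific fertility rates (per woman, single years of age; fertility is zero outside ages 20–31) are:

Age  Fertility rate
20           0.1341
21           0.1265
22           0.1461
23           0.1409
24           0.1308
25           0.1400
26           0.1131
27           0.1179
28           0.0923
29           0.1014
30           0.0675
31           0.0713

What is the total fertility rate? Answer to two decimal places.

1.38

Sum of ASFRs = 0.1341 + 0.1265 + 0.1461 + 0.1409 + 0.1308 + 0.1400 + 0.1131 + 0.1179 + 0.0923 + 0.1014 + 0.0675 + 0.0713 = 1.3819
TFR = 1.3819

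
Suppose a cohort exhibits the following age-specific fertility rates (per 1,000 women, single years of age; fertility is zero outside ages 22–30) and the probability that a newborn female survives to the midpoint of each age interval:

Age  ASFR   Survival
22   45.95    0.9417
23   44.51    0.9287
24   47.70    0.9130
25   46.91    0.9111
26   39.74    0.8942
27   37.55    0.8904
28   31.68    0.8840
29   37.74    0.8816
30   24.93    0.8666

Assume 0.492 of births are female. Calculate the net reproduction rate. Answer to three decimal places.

Proportion female at birth = 0.492.
Per-age-group product (1 × ASFR × survival probability):
  22: 1 × 45.95/1000 × 0.9417 = 0.04327
  23: 1 × 44.51/1000 × 0.9287 = 0.04134
  24: 1 × 47.70/1000 × 0.9130 = 0.04355
  25: 1 × 46.91/1000 × 0.9111 = 0.04274
  26: 1 × 39.74/1000 × 0.8942 = 0.03554
  27: 1 × 37.55/1000 × 0.8904 = 0.03343
  28: 1 × 31.68/1000 × 0.8840 = 0.02801
  29: 1 × 37.74/1000 × 0.8816 = 0.03327
  30: 1 × 24.93/1000 × 0.8666 = 0.02160
Sum = 0.32275
NRR = 0.492 × 0.32275 = 0.15879
An NRR under 1 implies long-run decline under these rates.

0.159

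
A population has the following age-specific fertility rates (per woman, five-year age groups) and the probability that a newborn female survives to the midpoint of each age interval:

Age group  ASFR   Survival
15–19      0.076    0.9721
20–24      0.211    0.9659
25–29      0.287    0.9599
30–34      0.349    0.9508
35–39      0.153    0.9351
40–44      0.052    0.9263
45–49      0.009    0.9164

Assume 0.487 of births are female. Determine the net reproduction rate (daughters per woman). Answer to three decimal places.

2.641

Proportion female at birth = 0.487.
Weighting each age-specific rate by interval width and survival:
  15–19: 5 × 0.076 × 0.9721 = 0.36940
  20–24: 5 × 0.211 × 0.9659 = 1.01902
  25–29: 5 × 0.287 × 0.9599 = 1.37746
  30–34: 5 × 0.349 × 0.9508 = 1.65915
  35–39: 5 × 0.153 × 0.9351 = 0.71535
  40–44: 5 × 0.052 × 0.9263 = 0.24084
  45–49: 5 × 0.009 × 0.9164 = 0.04124
Sum = 5.42246
NRR = 0.487 × 5.42246 = 2.64074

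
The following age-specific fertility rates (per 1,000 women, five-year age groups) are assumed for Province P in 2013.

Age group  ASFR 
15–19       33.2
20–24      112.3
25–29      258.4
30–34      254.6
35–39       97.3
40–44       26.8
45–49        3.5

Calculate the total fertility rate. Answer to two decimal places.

Sum of ASFRs = 33.2 + 112.3 + 258.4 + 254.6 + 97.3 + 26.8 + 3.5 = 786.1
TFR = 5 × 786.1 / 1000 = 3.9305

3.93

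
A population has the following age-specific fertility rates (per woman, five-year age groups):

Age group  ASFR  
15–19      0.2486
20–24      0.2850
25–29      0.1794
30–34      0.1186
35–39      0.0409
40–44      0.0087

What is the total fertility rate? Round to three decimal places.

4.406

Sum of ASFRs = 0.2486 + 0.2850 + 0.1794 + 0.1186 + 0.0409 + 0.0087 = 0.8812
TFR = 5 × 0.8812 = 4.406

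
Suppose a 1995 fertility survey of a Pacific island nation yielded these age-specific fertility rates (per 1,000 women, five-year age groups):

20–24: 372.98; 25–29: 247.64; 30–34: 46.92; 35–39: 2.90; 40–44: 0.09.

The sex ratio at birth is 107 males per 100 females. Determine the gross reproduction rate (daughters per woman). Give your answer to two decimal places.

1.62

Proportion female at birth = 100 / (100 + 107) = 0.48309.
Sum of ASFRs = 372.98 + 247.64 + 46.92 + 2.90 + 0.09 = 670.53
TFR = 5 × 670.53 / 1000 = 3.35265
GRR = 0.48309 × 3.35265 = 1.61963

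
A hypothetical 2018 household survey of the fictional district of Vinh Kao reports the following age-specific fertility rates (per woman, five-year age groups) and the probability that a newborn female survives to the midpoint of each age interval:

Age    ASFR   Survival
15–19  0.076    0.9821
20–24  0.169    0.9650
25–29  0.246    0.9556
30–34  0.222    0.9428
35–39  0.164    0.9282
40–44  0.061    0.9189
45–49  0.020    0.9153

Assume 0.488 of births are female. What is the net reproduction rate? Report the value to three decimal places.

2.217

Proportion female at birth = 0.488.
Per-age-group product (5 × ASFR × survival probability):
  15–19: 5 × 0.076 × 0.9821 = 0.37320
  20–24: 5 × 0.169 × 0.9650 = 0.81543
  25–29: 5 × 0.246 × 0.9556 = 1.17539
  30–34: 5 × 0.222 × 0.9428 = 1.04651
  35–39: 5 × 0.164 × 0.9282 = 0.76112
  40–44: 5 × 0.061 × 0.9189 = 0.28026
  45–49: 5 × 0.020 × 0.9153 = 0.09153
Sum = 4.54344
NRR = 0.488 × 4.54344 = 2.21720
With NRR above 1 the population is above replacement fertility.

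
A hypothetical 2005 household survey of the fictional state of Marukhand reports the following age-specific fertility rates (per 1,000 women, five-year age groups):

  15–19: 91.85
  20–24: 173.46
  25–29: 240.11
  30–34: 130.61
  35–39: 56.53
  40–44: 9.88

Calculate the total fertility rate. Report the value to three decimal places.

3.512

Sum of ASFRs = 91.85 + 173.46 + 240.11 + 130.61 + 56.53 + 9.88 = 702.44
TFR = 5 × 702.44 / 1000 = 3.5122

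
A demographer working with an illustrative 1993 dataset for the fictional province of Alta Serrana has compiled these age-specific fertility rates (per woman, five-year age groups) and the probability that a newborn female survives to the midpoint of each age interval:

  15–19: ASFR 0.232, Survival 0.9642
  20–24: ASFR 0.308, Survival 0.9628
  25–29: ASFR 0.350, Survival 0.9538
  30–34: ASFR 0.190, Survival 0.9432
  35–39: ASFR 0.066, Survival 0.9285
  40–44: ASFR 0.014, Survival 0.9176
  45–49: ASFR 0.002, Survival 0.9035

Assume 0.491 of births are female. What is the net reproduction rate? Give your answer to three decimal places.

2.723

Proportion female at birth = 0.491.
Each age group contributes 5 × ASFR × survival:
  15–19: 5 × 0.232 × 0.9642 = 1.11847
  20–24: 5 × 0.308 × 0.9628 = 1.48271
  25–29: 5 × 0.350 × 0.9538 = 1.66915
  30–34: 5 × 0.190 × 0.9432 = 0.89604
  35–39: 5 × 0.066 × 0.9285 = 0.30641
  40–44: 5 × 0.014 × 0.9176 = 0.06423
  45–49: 5 × 0.002 × 0.9035 = 0.00904
Sum = 5.54605
NRR = 0.491 × 5.54605 = 2.72311
An NRR exceeding 1 indicates intrinsic growth under these rates.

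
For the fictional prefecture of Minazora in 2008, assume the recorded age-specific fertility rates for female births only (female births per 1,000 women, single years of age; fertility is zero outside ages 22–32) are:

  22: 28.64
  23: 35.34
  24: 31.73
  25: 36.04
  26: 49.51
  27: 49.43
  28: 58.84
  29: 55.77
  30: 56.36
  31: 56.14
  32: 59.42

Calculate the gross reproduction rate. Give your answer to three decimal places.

Sum of female ASFRs = 28.64 + 35.34 + 31.73 + 36.04 + 49.51 + 49.43 + 58.84 + 55.77 + 56.36 + 56.14 + 59.42 = 517.22
GRR = 517.22 / 1000 = 0.51722

0.517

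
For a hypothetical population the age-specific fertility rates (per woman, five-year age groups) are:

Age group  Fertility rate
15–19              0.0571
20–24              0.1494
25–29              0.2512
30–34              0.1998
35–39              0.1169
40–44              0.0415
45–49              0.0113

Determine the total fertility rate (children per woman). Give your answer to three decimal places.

Sum of ASFRs = 0.0571 + 0.1494 + 0.2512 + 0.1998 + 0.1169 + 0.0415 + 0.0113 = 0.8272
TFR = 5 × 0.8272 = 4.136

4.136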